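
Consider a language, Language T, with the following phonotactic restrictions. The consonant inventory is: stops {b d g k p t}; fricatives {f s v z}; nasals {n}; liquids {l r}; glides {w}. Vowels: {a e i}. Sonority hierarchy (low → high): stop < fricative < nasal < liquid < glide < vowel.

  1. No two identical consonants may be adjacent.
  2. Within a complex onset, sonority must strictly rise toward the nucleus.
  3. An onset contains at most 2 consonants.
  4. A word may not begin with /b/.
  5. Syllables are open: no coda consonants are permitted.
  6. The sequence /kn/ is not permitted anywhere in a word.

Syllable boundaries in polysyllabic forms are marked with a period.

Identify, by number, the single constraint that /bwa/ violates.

4

/bwa/: word begins with /b/.
This is a violation of constraint 4: "A word may not begin with /b/."
The remaining constraints (1, 2, 3, 5, 6) are satisfied.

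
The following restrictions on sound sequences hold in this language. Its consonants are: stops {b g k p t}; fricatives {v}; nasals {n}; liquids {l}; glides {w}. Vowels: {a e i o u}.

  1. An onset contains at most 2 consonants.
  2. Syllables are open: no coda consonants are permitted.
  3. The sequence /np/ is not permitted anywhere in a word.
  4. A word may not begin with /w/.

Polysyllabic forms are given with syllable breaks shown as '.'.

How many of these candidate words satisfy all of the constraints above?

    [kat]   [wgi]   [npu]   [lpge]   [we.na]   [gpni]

0

[kat] — violates constraint 2: syllable 1 coda /t/ has 1 consonant (> 0) → phonotactically illegal
[wgi] — violates constraint 4: word begins with /w/ → phonotactically illegal
[npu] — violates constraint 3: contains banned sequence /np/ → phonotactically illegal
[lpge] — violates constraint 1: syllable 1 onset /lpg/ has 3 consonants (> 2) → phonotactically illegal
[we.na] — violates constraint 4: word begins with /w/ → phonotactically illegal
[gpni] — violates constraint 1: syllable 1 onset /gpn/ has 3 consonants (> 2) → phonotactically illegal
No form is phonotactically legal → 0.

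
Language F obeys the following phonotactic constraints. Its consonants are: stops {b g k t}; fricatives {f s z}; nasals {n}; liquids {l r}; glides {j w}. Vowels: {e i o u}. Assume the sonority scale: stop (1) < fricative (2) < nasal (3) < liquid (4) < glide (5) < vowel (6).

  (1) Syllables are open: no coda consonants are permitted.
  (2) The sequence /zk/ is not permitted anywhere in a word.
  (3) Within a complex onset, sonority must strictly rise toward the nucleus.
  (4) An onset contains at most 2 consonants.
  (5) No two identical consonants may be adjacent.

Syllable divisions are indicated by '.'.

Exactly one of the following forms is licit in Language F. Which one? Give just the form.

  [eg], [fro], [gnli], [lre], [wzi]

[fro]

[eg] — violates constraint 1: syllable 1 coda /g/ has 1 consonant (> 0) → illicit
[fro] — σ1 onset /fr/ (2→4 rises), coda /∅/ ok → licit
[gnli] — violates constraint 4: syllable 1 onset /gnl/ has 3 consonants (> 2) → illicit
[lre] — violates constraint 3: syllable 1 onset /lr/: /l/ (liquid, 4) → /r/ (liquid, 4) does not rise → illicit
[wzi] — violates constraint 3: syllable 1 onset /wz/: /w/ (glide, 5) → /z/ (fricative, 2) does not rise → illicit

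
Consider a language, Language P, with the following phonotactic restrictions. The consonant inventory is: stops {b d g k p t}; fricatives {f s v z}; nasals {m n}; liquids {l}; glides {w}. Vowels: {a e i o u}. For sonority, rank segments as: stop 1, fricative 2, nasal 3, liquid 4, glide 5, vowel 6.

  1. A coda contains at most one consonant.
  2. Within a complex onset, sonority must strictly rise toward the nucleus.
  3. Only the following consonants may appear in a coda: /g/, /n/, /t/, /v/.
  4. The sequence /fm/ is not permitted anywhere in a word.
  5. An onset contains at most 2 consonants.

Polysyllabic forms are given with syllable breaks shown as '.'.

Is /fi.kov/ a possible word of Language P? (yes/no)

yes

/fi.kov/ — σ1 onset /f/, coda /∅/ ok; σ2 onset /k/, coda /v/ ok → well-formed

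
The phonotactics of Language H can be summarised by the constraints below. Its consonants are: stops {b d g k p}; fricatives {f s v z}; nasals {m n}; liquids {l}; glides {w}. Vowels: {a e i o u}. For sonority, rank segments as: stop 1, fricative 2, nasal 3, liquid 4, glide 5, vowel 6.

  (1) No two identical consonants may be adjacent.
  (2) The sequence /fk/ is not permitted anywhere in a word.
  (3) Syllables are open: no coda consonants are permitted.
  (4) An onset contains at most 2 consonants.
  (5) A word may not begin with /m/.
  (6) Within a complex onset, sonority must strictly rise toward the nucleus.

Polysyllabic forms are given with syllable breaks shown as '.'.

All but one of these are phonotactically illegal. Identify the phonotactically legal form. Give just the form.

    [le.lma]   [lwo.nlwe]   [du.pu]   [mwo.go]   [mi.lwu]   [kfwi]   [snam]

[du.pu]

[le.lma] — violates constraint 6: syllable 2 onset /lm/: /l/ (liquid, 4) → /m/ (nasal, 3) does not rise → phonotactically illegal
[lwo.nlwe] — violates constraint 4: syllable 2 onset /nlw/ has 3 consonants (> 2) → phonotactically illegal
[du.pu] — σ1 onset /d/, coda /∅/ ok; σ2 onset /p/, coda /∅/ ok → phonotactically legal
[mwo.go] — violates constraint 5: word begins with /m/ → phonotactically illegal
[mi.lwu] — violates constraint 5: word begins with /m/ → phonotactically illegal
[kfwi] — violates constraint 4: syllable 1 onset /kfw/ has 3 consonants (> 2) → phonotactically illegal
[snam] — violates constraint 3: syllable 1 coda /m/ has 1 consonant (> 0) → phonotactically illegal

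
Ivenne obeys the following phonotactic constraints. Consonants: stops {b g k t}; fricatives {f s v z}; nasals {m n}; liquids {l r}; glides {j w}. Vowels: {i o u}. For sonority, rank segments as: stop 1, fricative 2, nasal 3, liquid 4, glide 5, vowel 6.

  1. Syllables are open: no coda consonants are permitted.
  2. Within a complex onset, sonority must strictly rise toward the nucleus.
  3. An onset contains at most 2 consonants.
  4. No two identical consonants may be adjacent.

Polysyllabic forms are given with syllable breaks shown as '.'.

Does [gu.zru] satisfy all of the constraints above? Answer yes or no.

[gu.zru] — σ1 onset /g/, coda /∅/ ok; σ2 onset /zr/ (2→4 rises), coda /∅/ ok → phonotactically legal

yes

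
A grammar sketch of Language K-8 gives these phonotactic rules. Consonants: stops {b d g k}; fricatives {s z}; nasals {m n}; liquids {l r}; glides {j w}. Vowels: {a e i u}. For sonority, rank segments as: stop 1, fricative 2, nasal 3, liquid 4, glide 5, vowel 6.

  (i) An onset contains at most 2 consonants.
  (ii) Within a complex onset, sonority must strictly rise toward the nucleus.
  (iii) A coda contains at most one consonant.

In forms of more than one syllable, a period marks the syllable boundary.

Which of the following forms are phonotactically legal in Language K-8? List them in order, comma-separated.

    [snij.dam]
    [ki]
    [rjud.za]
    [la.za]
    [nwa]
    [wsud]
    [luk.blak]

[snij.dam], [ki], [rjud.za], [la.za], [nwa], [luk.blak]

[snij.dam] — σ1 onset /sn/ (2→3 rises), coda /j/ ok; σ2 onset /d/, coda /m/ ok → phonotactically legal
[ki] — σ1 onset /k/, coda /∅/ ok → phonotactically legal
[rjud.za] — σ1 onset /rj/ (4→5 rises), coda /d/ ok; σ2 onset /z/, coda /∅/ ok → phonotactically legal
[la.za] — σ1 onset /l/, coda /∅/ ok; σ2 onset /z/, coda /∅/ ok → phonotactically legal
[nwa] — σ1 onset /nw/ (3→5 rises), coda /∅/ ok → phonotactically legal
[wsud] — violates constraint (ii): syllable 1 onset /ws/: /w/ (glide, 5) → /s/ (fricative, 2) does not rise → phonotactically illegal
[luk.blak] — σ1 onset /l/, coda /k/ ok; σ2 onset /bl/ (1→4 rises), coda /k/ ok → phonotactically legal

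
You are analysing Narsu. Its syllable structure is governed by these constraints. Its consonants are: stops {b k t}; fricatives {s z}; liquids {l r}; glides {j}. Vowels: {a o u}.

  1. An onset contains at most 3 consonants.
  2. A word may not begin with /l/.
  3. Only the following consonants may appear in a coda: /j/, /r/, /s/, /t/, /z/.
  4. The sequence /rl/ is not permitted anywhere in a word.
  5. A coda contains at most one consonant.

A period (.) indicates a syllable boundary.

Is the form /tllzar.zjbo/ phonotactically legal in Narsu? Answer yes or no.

no

/tllzar.zjbo/ — violates constraint 1: syllable 1 onset /tllz/ has 4 consonants (> 3) → phonotactically illegal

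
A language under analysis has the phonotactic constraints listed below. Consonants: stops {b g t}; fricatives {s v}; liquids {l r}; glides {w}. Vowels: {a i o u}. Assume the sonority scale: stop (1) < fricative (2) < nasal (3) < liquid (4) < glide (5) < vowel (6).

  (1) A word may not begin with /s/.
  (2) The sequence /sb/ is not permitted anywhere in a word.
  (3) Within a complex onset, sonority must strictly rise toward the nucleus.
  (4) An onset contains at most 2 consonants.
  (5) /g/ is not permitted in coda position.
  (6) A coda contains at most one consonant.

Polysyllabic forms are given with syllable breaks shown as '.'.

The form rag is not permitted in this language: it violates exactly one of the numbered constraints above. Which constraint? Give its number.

rag: syllable 1 coda contains /g/.
This is a violation of constraint 5: "/g/ is not permitted in coda position."
The remaining constraints (1, 2, 3, 4, 6) are satisfied.

5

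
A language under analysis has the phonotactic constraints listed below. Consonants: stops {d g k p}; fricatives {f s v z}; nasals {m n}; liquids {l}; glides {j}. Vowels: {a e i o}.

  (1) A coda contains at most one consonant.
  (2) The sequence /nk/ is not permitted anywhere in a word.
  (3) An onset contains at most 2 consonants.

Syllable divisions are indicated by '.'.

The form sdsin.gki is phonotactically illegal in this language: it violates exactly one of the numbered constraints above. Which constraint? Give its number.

sdsin.gki: syllable 1 onset /sds/ has 3 consonants (> 2).
This is a violation of constraint 3: "An onset contains at most 2 consonants."
The remaining constraints (1, 2) are satisfied.

3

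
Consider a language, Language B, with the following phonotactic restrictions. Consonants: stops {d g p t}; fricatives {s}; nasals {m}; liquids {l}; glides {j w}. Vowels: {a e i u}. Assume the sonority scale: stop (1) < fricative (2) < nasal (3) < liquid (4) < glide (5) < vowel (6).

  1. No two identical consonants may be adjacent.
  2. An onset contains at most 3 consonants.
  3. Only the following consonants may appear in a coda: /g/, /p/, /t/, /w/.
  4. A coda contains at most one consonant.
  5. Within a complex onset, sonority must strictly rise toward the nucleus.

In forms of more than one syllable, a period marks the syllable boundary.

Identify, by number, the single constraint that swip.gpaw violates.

5

swip.gpaw: syllable 2 onset /gp/: /g/ (stop, 1) → /p/ (stop, 1) does not rise.
This is a violation of constraint 5: "Within a complex onset, sonority must strictly rise toward the nucleus."
The remaining constraints (1, 2, 3, 4) are satisfied.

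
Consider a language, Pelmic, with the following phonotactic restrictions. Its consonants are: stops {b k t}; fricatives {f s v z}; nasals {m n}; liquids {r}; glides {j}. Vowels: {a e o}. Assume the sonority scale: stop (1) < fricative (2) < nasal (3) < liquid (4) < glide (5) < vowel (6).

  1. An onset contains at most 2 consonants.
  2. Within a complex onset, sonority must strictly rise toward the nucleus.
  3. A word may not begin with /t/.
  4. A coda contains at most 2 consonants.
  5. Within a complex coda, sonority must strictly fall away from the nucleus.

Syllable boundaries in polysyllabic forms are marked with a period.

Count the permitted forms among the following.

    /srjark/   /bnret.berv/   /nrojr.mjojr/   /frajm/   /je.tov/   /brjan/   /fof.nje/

/srjark/ — violates constraint 1: syllable 1 onset /srj/ has 3 consonants (> 2) → not permitted
/bnret.berv/ — violates constraint 1: syllable 1 onset /bnr/ has 3 consonants (> 2) → not permitted
/nrojr.mjojr/ — σ1 onset /nr/ (3→4 rises), coda /jr/ (5→4 falls) ok; σ2 onset /mj/ (3→5 rises), coda /jr/ (5→4 falls) ok → permitted
/frajm/ — σ1 onset /fr/ (2→4 rises), coda /jm/ (5→3 falls) ok → permitted
/je.tov/ — σ1 onset /j/, coda /∅/ ok; σ2 onset /t/, coda /v/ ok → permitted
/brjan/ — violates constraint 1: syllable 1 onset /brj/ has 3 consonants (> 2) → not permitted
/fof.nje/ — σ1 onset /f/, coda /f/ ok; σ2 onset /nj/ (3→5 rises), coda /∅/ ok → permitted
Permitted: /nrojr.mjojr/, /frajm/, /je.tov/, /fof.nje/ → 4.

4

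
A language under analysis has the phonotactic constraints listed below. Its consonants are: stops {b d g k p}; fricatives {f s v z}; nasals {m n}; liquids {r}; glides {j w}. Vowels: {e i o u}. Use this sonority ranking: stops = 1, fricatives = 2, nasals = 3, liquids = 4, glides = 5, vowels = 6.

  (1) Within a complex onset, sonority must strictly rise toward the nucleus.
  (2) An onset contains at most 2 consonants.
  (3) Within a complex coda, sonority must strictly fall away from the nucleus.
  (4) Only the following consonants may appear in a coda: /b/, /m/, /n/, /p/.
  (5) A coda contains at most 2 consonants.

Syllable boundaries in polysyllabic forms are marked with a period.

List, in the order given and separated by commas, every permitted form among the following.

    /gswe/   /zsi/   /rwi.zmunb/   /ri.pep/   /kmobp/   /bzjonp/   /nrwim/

/rwi.zmunb/, /ri.pep/

/gswe/ — violates constraint 2: syllable 1 onset /gsw/ has 3 consonants (> 2) → not permitted
/zsi/ — violates constraint 1: syllable 1 onset /zs/: /z/ (fricative, 2) → /s/ (fricative, 2) does not rise → not permitted
/rwi.zmunb/ — σ1 onset /rw/ (4→5 rises), coda /∅/ ok; σ2 onset /zm/ (2→3 rises), coda /nb/ (3→1 falls) ok → permitted
/ri.pep/ — σ1 onset /r/, coda /∅/ ok; σ2 onset /p/, coda /p/ ok → permitted
/kmobp/ — violates constraint 3: syllable 1 coda /bp/: /b/ (stop, 1) → /p/ (stop, 1) does not fall → not permitted
/bzjonp/ — violates constraint 2: syllable 1 onset /bzj/ has 3 consonants (> 2) → not permitted
/nrwim/ — violates constraint 2: syllable 1 onset /nrw/ has 3 consonants (> 2) → not permitted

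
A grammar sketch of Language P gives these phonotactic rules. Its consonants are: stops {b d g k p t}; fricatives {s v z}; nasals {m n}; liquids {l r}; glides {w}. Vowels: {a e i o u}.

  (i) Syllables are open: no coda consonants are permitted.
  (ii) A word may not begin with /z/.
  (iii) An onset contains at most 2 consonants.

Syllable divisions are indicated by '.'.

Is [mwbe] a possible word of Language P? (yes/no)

[mwbe] — violates constraint (iii): syllable 1 onset /mwb/ has 3 consonants (> 2) → ill-formed

no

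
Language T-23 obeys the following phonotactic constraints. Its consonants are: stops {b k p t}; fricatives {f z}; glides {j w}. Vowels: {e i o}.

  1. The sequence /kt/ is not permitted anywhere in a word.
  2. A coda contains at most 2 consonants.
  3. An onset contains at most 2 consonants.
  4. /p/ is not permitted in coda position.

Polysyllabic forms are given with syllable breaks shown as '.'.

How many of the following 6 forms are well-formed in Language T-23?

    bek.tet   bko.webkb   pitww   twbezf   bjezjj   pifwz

0

bek.tet — violates constraint 1: contains banned sequence /kt/ → ill-formed
bko.webkb — violates constraint 2: syllable 2 coda /bkb/ has 3 consonants (> 2) → ill-formed
pitww — violates constraint 2: syllable 1 coda /tww/ has 3 consonants (> 2) → ill-formed
twbezf — violates constraint 3: syllable 1 onset /twb/ has 3 consonants (> 2) → ill-formed
bjezjj — violates constraint 2: syllable 1 coda /zjj/ has 3 consonants (> 2) → ill-formed
pifwz — violates constraint 2: syllable 1 coda /fwz/ has 3 consonants (> 2) → ill-formed
No form is well-formed → 0.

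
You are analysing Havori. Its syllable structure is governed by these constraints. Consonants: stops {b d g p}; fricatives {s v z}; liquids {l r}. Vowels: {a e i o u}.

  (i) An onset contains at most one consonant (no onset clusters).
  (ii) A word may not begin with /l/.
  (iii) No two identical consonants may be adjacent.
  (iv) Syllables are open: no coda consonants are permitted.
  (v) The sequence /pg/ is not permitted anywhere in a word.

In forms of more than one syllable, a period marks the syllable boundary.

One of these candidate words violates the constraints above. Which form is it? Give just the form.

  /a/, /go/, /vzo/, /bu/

/a/ — σ1 onset /∅/, coda /∅/ ok → permitted
/go/ — σ1 onset /g/, coda /∅/ ok → permitted
/vzo/ — violates constraint (i): syllable 1 onset /vz/ has 2 consonants (> 1) → not permitted
/bu/ — σ1 onset /b/, coda /∅/ ok → permitted

/vzo/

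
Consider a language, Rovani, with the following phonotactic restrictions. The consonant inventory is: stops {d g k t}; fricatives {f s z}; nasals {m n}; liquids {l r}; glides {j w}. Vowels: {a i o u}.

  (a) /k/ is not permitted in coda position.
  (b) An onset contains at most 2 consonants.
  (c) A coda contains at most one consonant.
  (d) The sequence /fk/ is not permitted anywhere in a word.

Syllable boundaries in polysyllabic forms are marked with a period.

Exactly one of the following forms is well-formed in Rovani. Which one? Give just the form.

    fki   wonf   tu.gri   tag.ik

fki — violates constraint (d): contains banned sequence /fk/ → ill-formed
wonf — violates constraint (c): syllable 1 coda /nf/ has 2 consonants (> 1) → ill-formed
tu.gri — σ1 onset /t/, coda /∅/ ok; σ2 onset /gr/ (2C), coda /∅/ ok → well-formed
tag.ik — violates constraint (a): syllable 2 coda contains /k/ → ill-formed

tu.gri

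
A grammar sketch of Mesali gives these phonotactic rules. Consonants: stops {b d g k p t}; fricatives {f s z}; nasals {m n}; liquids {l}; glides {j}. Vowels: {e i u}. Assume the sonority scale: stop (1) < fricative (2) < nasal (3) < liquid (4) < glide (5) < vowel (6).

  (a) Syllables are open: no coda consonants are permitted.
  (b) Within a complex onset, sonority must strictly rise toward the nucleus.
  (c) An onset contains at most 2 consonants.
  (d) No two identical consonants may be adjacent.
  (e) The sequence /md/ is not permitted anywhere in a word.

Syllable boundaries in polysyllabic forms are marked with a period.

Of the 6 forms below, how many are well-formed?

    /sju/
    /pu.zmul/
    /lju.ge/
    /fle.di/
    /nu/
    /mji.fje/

5

/sju/ — σ1 onset /sj/ (2→5 rises), coda /∅/ ok → well-formed
/pu.zmul/ — violates constraint (a): syllable 2 coda /l/ has 1 consonant (> 0) → ill-formed
/lju.ge/ — σ1 onset /lj/ (4→5 rises), coda /∅/ ok; σ2 onset /g/, coda /∅/ ok → well-formed
/fle.di/ — σ1 onset /fl/ (2→4 rises), coda /∅/ ok; σ2 onset /d/, coda /∅/ ok → well-formed
/nu/ — σ1 onset /n/, coda /∅/ ok → well-formed
/mji.fje/ — σ1 onset /mj/ (3→5 rises), coda /∅/ ok; σ2 onset /fj/ (2→5 rises), coda /∅/ ok → well-formed
Well-formed: /sju/, /lju.ge/, /fle.di/, /nu/, /mji.fje/ → 5.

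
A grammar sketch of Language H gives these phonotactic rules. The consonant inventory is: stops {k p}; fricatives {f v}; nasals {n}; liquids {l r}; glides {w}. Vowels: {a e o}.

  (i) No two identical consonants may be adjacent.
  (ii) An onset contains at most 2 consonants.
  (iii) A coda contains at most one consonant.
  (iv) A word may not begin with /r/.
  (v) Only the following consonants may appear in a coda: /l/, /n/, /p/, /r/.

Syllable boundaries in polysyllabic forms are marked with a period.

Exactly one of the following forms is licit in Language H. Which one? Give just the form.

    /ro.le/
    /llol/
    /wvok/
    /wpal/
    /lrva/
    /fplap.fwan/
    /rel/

/wpal/

/ro.le/ — violates constraint (iv): word begins with /r/ → illicit
/llol/ — violates constraint (i): adjacent identical consonants /ll/ → illicit
/wvok/ — violates constraint (v): syllable 1 coda contains /k/, which is not a licensed coda consonant → illicit
/wpal/ — σ1 onset /wp/ (2C), coda /l/ ok → licit
/lrva/ — violates constraint (ii): syllable 1 onset /lrv/ has 3 consonants (> 2) → illicit
/fplap.fwan/ — violates constraint (ii): syllable 1 onset /fpl/ has 3 consonants (> 2) → illicit
/rel/ — violates constraint (iv): word begins with /r/ → illicit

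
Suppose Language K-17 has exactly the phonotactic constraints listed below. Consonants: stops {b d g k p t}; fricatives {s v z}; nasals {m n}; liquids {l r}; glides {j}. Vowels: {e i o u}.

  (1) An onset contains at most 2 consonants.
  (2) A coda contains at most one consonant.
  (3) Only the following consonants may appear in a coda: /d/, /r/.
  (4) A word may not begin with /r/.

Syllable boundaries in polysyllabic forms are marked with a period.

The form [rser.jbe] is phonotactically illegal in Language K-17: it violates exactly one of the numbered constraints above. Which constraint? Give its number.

[rser.jbe]: word begins with /r/.
This is a violation of constraint 4: "A word may not begin with /r/."
The remaining constraints (1, 2, 3) are satisfied.

4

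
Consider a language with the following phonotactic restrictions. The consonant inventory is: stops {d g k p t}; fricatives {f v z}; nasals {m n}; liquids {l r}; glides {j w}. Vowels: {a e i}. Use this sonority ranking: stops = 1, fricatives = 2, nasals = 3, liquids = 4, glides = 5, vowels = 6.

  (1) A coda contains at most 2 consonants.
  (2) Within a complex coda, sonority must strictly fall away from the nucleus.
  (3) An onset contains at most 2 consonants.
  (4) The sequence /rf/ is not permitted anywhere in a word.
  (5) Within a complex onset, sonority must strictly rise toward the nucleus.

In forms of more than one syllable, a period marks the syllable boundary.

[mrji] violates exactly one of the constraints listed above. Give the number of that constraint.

3

[mrji]: syllable 1 onset /mrj/ has 3 consonants (> 2).
This is a violation of constraint 3: "An onset contains at most 2 consonants."
The remaining constraints (1, 2, 4, 5) are satisfied.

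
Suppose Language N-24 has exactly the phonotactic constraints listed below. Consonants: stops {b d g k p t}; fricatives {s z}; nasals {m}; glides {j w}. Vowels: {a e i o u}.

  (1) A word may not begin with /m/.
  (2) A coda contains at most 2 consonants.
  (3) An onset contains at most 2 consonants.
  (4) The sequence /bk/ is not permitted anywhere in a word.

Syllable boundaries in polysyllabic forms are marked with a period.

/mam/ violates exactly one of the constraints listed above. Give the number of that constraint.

1

/mam/: word begins with /m/.
This is a violation of constraint 1: "A word may not begin with /m/."
The remaining constraints (2, 3, 4) are satisfied.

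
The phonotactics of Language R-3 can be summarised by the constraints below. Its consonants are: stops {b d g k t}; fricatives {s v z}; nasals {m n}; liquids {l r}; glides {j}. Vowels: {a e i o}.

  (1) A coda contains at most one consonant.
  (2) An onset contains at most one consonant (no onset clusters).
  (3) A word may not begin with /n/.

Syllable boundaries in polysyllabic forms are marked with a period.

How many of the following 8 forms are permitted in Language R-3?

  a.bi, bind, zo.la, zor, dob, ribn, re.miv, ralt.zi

a.bi — σ1 onset /∅/, coda /∅/ ok; σ2 onset /b/, coda /∅/ ok → permitted
bind — violates constraint 1: syllable 1 coda /nd/ has 2 consonants (> 1) → not permitted
zo.la — σ1 onset /z/, coda /∅/ ok; σ2 onset /l/, coda /∅/ ok → permitted
zor — σ1 onset /z/, coda /r/ ok → permitted
dob — σ1 onset /d/, coda /b/ ok → permitted
ribn — violates constraint 1: syllable 1 coda /bn/ has 2 consonants (> 1) → not permitted
re.miv — σ1 onset /r/, coda /∅/ ok; σ2 onset /m/, coda /v/ ok → permitted
ralt.zi — violates constraint 1: syllable 1 coda /lt/ has 2 consonants (> 1) → not permitted
Permitted: a.bi, zo.la, zor, dob, re.miv → 5.

5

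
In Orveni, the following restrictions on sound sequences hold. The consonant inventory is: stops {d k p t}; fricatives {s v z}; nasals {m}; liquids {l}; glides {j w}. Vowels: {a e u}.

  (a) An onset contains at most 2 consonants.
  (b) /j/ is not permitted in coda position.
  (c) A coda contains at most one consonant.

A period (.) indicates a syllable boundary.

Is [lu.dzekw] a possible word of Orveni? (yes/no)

no

[lu.dzekw] — violates constraint (c): syllable 2 coda /kw/ has 2 consonants (> 1) → not permitted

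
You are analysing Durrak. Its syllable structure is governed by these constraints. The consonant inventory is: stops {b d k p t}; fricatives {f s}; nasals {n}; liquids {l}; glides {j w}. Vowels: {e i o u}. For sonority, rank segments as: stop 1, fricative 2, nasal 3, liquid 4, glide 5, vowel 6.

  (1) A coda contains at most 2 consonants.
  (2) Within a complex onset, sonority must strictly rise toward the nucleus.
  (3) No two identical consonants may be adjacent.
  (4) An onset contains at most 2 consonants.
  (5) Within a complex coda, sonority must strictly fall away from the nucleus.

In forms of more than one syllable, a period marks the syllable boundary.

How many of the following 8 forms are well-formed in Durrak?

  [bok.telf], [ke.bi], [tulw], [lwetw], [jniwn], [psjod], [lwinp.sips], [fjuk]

3

[bok.telf] — σ1 onset /b/, coda /k/ ok; σ2 onset /t/, coda /lf/ (4→2 falls) ok → well-formed
[ke.bi] — σ1 onset /k/, coda /∅/ ok; σ2 onset /b/, coda /∅/ ok → well-formed
[tulw] — violates constraint 5: syllable 1 coda /lw/: /l/ (liquid, 4) → /w/ (glide, 5) does not fall → ill-formed
[lwetw] — violates constraint 5: syllable 1 coda /tw/: /t/ (stop, 1) → /w/ (glide, 5) does not fall → ill-formed
[jniwn] — violates constraint 2: syllable 1 onset /jn/: /j/ (glide, 5) → /n/ (nasal, 3) does not rise → ill-formed
[psjod] — violates constraint 4: syllable 1 onset /psj/ has 3 consonants (> 2) → ill-formed
[lwinp.sips] — violates constraint 5: syllable 2 coda /ps/: /p/ (stop, 1) → /s/ (fricative, 2) does not fall → ill-formed
[fjuk] — σ1 onset /fj/ (2→5 rises), coda /k/ ok → well-formed
Well-formed: [bok.telf], [ke.bi], [fjuk] → 3.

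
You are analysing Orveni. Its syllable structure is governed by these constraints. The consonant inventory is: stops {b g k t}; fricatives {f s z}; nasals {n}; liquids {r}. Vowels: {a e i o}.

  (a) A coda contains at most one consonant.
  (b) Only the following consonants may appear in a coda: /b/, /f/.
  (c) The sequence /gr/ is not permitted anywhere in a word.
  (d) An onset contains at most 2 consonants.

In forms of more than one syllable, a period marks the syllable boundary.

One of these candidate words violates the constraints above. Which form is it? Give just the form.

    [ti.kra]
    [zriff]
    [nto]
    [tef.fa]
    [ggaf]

[zriff]

[ti.kra] — σ1 onset /t/, coda /∅/ ok; σ2 onset /kr/ (2C), coda /∅/ ok → licit
[zriff] — violates constraint (a): syllable 1 coda /ff/ has 2 consonants (> 1) → illicit
[nto] — σ1 onset /nt/ (2C), coda /∅/ ok → licit
[tef.fa] — σ1 onset /t/, coda /f/ ok; σ2 onset /f/, coda /∅/ ok → licit
[ggaf] — σ1 onset /gg/ (2C), coda /f/ ok → licit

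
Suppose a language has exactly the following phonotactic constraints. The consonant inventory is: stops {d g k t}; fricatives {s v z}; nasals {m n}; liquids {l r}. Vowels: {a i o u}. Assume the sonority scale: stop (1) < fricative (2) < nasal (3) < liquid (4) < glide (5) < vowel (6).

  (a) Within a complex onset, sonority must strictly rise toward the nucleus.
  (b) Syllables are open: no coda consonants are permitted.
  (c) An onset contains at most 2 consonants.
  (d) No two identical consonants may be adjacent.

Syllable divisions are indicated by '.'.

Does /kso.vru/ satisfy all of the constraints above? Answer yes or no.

yes

/kso.vru/ — σ1 onset /ks/ (1→2 rises), coda /∅/ ok; σ2 onset /vr/ (2→4 rises), coda /∅/ ok → phonotactically legal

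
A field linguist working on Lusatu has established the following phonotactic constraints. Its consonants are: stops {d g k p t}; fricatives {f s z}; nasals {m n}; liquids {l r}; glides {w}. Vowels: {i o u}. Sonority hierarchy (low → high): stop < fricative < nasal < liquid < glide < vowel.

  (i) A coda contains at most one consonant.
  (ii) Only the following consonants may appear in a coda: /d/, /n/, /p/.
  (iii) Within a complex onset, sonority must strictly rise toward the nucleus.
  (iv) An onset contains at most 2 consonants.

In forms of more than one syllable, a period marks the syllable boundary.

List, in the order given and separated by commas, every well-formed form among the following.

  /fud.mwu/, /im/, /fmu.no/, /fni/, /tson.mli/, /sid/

/fud.mwu/ — σ1 onset /f/, coda /d/ ok; σ2 onset /mw/ (3→5 rises), coda /∅/ ok → well-formed
/im/ — violates constraint (ii): syllable 1 coda contains /m/, which is not a licensed coda consonant → ill-formed
/fmu.no/ — σ1 onset /fm/ (2→3 rises), coda /∅/ ok; σ2 onset /n/, coda /∅/ ok → well-formed
/fni/ — σ1 onset /fn/ (2→3 rises), coda /∅/ ok → well-formed
/tson.mli/ — σ1 onset /ts/ (1→2 rises), coda /n/ ok; σ2 onset /ml/ (3→4 rises), coda /∅/ ok → well-formed
/sid/ — σ1 onset /s/, coda /d/ ok → well-formed

/fud.mwu/, /fmu.no/, /fni/, /tson.mli/, /sid/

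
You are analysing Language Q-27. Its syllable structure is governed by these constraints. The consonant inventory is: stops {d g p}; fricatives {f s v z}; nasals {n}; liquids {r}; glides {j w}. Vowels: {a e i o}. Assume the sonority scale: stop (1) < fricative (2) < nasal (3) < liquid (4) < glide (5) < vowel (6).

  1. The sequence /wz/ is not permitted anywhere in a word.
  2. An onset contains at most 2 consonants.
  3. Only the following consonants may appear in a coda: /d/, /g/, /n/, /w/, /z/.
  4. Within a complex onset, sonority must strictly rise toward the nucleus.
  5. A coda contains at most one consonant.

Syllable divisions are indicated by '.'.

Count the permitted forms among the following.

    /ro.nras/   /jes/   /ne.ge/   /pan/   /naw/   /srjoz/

3

/ro.nras/ — violates constraint 3: syllable 2 coda contains /s/, which is not a licensed coda consonant → not permitted
/jes/ — violates constraint 3: syllable 1 coda contains /s/, which is not a licensed coda consonant → not permitted
/ne.ge/ — σ1 onset /n/, coda /∅/ ok; σ2 onset /g/, coda /∅/ ok → permitted
/pan/ — σ1 onset /p/, coda /n/ ok → permitted
/naw/ — σ1 onset /n/, coda /w/ ok → permitted
/srjoz/ — violates constraint 2: syllable 1 onset /srj/ has 3 consonants (> 2) → not permitted
Permitted: /ne.ge/, /pan/, /naw/ → 3.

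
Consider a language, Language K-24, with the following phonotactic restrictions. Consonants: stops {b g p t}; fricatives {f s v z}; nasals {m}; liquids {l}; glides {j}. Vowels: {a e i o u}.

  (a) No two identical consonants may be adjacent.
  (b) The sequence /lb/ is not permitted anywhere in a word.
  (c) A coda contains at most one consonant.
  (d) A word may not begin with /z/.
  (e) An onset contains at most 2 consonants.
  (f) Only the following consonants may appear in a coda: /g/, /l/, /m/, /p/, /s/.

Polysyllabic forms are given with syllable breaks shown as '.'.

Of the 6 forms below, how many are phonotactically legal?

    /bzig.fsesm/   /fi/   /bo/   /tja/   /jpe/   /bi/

5

/bzig.fsesm/ — violates constraint (c): syllable 2 coda /sm/ has 2 consonants (> 1) → phonotactically illegal
/fi/ — σ1 onset /f/, coda /∅/ ok → phonotactically legal
/bo/ — σ1 onset /b/, coda /∅/ ok → phonotactically legal
/tja/ — σ1 onset /tj/ (2C), coda /∅/ ok → phonotactically legal
/jpe/ — σ1 onset /jp/ (2C), coda /∅/ ok → phonotactically legal
/bi/ — σ1 onset /b/, coda /∅/ ok → phonotactically legal
Phonotactically legal: /fi/, /bo/, /tja/, /jpe/, /bi/ → 5.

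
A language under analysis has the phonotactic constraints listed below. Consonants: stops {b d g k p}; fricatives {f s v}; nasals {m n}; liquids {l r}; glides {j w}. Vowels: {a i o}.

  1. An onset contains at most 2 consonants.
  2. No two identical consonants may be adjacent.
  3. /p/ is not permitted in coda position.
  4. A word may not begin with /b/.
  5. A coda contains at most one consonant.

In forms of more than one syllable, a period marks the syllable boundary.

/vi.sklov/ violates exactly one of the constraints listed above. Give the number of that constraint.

/vi.sklov/: syllable 2 onset /skl/ has 3 consonants (> 2).
This is a violation of constraint 1: "An onset contains at most 2 consonants."
The remaining constraints (2, 3, 4, 5) are satisfied.

1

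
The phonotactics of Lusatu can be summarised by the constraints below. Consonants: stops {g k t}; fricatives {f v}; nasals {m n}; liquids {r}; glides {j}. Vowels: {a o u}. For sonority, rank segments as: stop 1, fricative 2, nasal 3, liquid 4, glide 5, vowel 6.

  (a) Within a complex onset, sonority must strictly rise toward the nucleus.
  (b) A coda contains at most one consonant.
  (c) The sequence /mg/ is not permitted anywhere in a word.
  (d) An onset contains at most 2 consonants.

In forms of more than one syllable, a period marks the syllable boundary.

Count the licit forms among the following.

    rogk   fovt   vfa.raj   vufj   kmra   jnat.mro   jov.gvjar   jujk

0

rogk — violates constraint (b): syllable 1 coda /gk/ has 2 consonants (> 1) → illicit
fovt — violates constraint (b): syllable 1 coda /vt/ has 2 consonants (> 1) → illicit
vfa.raj — violates constraint (a): syllable 1 onset /vf/: /v/ (fricative, 2) → /f/ (fricative, 2) does not rise → illicit
vufj — violates constraint (b): syllable 1 coda /fj/ has 2 consonants (> 1) → illicit
kmra — violates constraint (d): syllable 1 onset /kmr/ has 3 consonants (> 2) → illicit
jnat.mro — violates constraint (a): syllable 1 onset /jn/: /j/ (glide, 5) → /n/ (nasal, 3) does not rise → illicit
jov.gvjar — violates constraint (d): syllable 2 onset /gvj/ has 3 consonants (> 2) → illicit
jujk — violates constraint (b): syllable 1 coda /jk/ has 2 consonants (> 1) → illicit
No form is licit → 0.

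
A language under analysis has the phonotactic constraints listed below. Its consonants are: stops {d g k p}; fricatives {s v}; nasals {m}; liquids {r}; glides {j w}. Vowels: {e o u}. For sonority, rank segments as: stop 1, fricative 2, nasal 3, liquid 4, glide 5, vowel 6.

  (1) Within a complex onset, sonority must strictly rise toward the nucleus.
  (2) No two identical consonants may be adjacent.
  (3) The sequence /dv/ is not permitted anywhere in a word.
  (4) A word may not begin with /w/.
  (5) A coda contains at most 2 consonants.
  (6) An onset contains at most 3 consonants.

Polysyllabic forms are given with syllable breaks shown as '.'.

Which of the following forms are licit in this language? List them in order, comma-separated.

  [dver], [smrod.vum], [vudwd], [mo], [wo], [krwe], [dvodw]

[mo], [krwe]

[dver] — violates constraint 3: contains banned sequence /dv/ → illicit
[smrod.vum] — violates constraint 3: contains banned sequence /dv/ → illicit
[vudwd] — violates constraint 5: syllable 1 coda /dwd/ has 3 consonants (> 2) → illicit
[mo] — σ1 onset /m/, coda /∅/ ok → licit
[wo] — violates constraint 4: word begins with /w/ → illicit
[krwe] — σ1 onset /krw/ (1→4→5 rises), coda /∅/ ok → licit
[dvodw] — violates constraint 3: contains banned sequence /dv/ → illicit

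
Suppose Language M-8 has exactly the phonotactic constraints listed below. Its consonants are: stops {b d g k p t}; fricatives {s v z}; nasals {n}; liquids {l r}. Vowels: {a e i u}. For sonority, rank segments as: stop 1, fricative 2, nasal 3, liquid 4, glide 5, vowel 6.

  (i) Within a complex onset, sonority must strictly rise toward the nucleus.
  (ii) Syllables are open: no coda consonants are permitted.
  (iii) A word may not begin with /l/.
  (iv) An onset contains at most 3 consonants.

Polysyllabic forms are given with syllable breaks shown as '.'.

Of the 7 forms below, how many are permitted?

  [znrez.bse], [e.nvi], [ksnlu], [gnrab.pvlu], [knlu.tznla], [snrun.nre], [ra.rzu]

0

[znrez.bse] — violates constraint (ii): syllable 1 coda /z/ has 1 consonant (> 0) → not permitted
[e.nvi] — violates constraint (i): syllable 2 onset /nv/: /n/ (nasal, 3) → /v/ (fricative, 2) does not rise → not permitted
[ksnlu] — violates constraint (iv): syllable 1 onset /ksnl/ has 4 consonants (> 3) → not permitted
[gnrab.pvlu] — violates constraint (ii): syllable 1 coda /b/ has 1 consonant (> 0) → not permitted
[knlu.tznla] — violates constraint (iv): syllable 2 onset /tznl/ has 4 consonants (> 3) → not permitted
[snrun.nre] — violates constraint (ii): syllable 1 coda /n/ has 1 consonant (> 0) → not permitted
[ra.rzu] — violates constraint (i): syllable 2 onset /rz/: /r/ (liquid, 4) → /z/ (fricative, 2) does not rise → not permitted
No form is permitted → 0.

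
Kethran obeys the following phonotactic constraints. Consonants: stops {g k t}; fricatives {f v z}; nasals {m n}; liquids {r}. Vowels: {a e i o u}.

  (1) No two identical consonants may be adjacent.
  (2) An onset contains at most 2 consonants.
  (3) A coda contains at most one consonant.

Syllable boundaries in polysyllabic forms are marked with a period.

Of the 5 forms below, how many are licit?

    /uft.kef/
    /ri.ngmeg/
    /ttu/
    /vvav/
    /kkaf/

0

/uft.kef/ — violates constraint 3: syllable 1 coda /ft/ has 2 consonants (> 1) → illicit
/ri.ngmeg/ — violates constraint 2: syllable 2 onset /ngm/ has 3 consonants (> 2) → illicit
/ttu/ — violates constraint 1: adjacent identical consonants /tt/ → illicit
/vvav/ — violates constraint 1: adjacent identical consonants /vv/ → illicit
/kkaf/ — violates constraint 1: adjacent identical consonants /kk/ → illicit
No form is licit → 0.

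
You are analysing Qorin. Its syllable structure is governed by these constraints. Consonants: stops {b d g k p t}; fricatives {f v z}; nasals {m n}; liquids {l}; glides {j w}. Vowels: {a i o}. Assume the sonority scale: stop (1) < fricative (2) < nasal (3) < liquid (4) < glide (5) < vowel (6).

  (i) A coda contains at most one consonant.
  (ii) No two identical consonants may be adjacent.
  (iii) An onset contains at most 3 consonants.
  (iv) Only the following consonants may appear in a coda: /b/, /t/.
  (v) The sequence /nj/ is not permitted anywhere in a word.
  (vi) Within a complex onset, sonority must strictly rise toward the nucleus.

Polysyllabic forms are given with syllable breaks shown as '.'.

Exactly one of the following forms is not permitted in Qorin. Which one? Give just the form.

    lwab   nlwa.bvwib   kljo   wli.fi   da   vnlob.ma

lwab — σ1 onset /lw/ (4→5 rises), coda /b/ ok → permitted
nlwa.bvwib — σ1 onset /nlw/ (3→4→5 rises), coda /∅/ ok; σ2 onset /bvw/ (1→2→5 rises), coda /b/ ok → permitted
kljo — σ1 onset /klj/ (1→4→5 rises), coda /∅/ ok → permitted
wli.fi — violates constraint (vi): syllable 1 onset /wl/: /w/ (glide, 5) → /l/ (liquid, 4) does not rise → not permitted
da — σ1 onset /d/, coda /∅/ ok → permitted
vnlob.ma — σ1 onset /vnl/ (2→3→4 rises), coda /b/ ok; σ2 onset /m/, coda /∅/ ok → permitted

wli.fi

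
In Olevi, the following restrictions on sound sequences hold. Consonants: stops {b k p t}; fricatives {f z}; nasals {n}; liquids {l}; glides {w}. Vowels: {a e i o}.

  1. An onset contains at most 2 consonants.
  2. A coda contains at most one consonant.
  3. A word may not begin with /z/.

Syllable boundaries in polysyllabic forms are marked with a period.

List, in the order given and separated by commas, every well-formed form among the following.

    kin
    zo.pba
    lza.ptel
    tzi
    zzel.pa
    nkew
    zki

kin — σ1 onset /k/, coda /n/ ok → well-formed
zo.pba — violates constraint 3: word begins with /z/ → ill-formed
lza.ptel — σ1 onset /lz/ (2C), coda /∅/ ok; σ2 onset /pt/ (2C), coda /l/ ok → well-formed
tzi — σ1 onset /tz/ (2C), coda /∅/ ok → well-formed
zzel.pa — violates constraint 3: word begins with /z/ → ill-formed
nkew — σ1 onset /nk/ (2C), coda /w/ ok → well-formed
zki — violates constraint 3: word begins with /z/ → ill-formed

kin, lza.ptel, tzi, nkew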